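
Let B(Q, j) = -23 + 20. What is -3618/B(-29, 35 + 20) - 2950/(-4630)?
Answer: 558673/463 ≈ 1206.6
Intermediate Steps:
B(Q, j) = -3
-3618/B(-29, 35 + 20) - 2950/(-4630) = -3618/(-3) - 2950/(-4630) = -3618*(-⅓) - 2950*(-1/4630) = 1206 + 295/463 = 558673/463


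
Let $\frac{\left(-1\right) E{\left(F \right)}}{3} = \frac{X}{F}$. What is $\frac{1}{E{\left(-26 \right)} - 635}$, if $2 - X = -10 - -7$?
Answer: $- \frac{26}{16495} \approx -0.0015762$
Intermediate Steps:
$X = 5$ ($X = 2 - \left(-10 - -7\right) = 2 - \left(-10 + 7\right) = 2 - -3 = 2 + 3 = 5$)
$E{\left(F \right)} = - \frac{15}{F}$ ($E{\left(F \right)} = - 3 \frac{5}{F} = - \frac{15}{F}$)
$\frac{1}{E{\left(-26 \right)} - 635} = \frac{1}{- \frac{15}{-26} - 635} = \frac{1}{\left(-15\right) \left(- \frac{1}{26}\right) - 635} = \frac{1}{\frac{15}{26} - 635} = \frac{1}{- \frac{16495}{26}} = - \frac{26}{16495}$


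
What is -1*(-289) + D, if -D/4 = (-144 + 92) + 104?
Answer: 81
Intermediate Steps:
D = -208 (D = -4*((-144 + 92) + 104) = -4*(-52 + 104) = -4*52 = -208)
-1*(-289) + D = -1*(-289) - 208 = 289 - 208 = 81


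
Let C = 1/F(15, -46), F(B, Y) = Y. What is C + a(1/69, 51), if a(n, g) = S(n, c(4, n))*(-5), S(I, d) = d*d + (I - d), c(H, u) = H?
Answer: -8293/138 ≈ -60.094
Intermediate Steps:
S(I, d) = I + d**2 - d (S(I, d) = d**2 + (I - d) = I + d**2 - d)
C = -1/46 (C = 1/(-46) = -1/46 ≈ -0.021739)
a(n, g) = -60 - 5*n (a(n, g) = (n + 4**2 - 1*4)*(-5) = (n + 16 - 4)*(-5) = (12 + n)*(-5) = -60 - 5*n)
C + a(1/69, 51) = -1/46 + (-60 - 5/69) = -1/46 - 4145/69 = -8293/138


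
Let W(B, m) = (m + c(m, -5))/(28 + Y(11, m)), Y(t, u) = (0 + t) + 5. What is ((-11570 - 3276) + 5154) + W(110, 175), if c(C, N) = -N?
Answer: -106567/11 ≈ -9687.9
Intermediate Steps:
Y(t, u) = 5 + t (Y(t, u) = t + 5 = 5 + t)
W(B, m) = 5/44 + m/44 (W(B, m) = (m - 1*(-5))/(28 + (5 + 11)) = (m + 5)/(28 + 16) = (5 + m)/44 = (5 + m)*(1/44) = 5/44 + m/44)
((-11570 - 3276) + 5154) + W(110, 175) = ((-11570 - 3276) + 5154) + (5/44 + (1/44)*175) = (-14846 + 5154) + (5/44 + 175/44) = -9692 + 45/11 = -106567/11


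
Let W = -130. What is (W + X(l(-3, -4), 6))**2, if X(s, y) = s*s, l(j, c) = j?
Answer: 14641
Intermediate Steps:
X(s, y) = s**2
(W + X(l(-3, -4), 6))**2 = (-130 + (-3)**2)**2 = (-130 + 9)**2 = (-121)**2 = 14641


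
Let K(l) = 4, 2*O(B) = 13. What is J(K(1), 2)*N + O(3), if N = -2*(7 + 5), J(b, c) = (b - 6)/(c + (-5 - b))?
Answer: -5/14 ≈ -0.35714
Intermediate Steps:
O(B) = 13/2 (O(B) = (½)*13 = 13/2)
J(b, c) = (-6 + b)/(-5 + c - b)
N = -24 (N = -2*12 = -24)
J(K(1), 2)*N + O(3) = ((6 - 1*4)/(5 + 4 - 1*2))*(-24) + 13/2 = ((6 - 4)/(5 + 4 - 2))*(-24) + 13/2 = (2/7)*(-24) + 13/2 = -48/7 + 13/2 = -5/14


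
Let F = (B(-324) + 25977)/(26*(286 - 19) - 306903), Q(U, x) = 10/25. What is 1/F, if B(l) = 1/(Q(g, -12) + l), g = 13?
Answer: -485336898/42030781 ≈ -11.547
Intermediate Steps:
Q(U, x) = ⅖ (Q(U, x) = 10*(1/25) = ⅖)
B(l) = 1/(⅖ + l)
F = -42030781/485336898 (F = (5/(2 + 5*(-324)) + 25977)/(26*(286 - 19) - 306903) = (5/(2 - 1620) + 25977)/(26*267 - 306903) = (5/(-1618) + 25977)/(6942 - 306903) = (5*(-1/1618) + 25977)/(-299961) = (-5/1618 + 25977)*(-1/299961) = (42030781/1618)*(-1/299961) = -42030781/485336898 ≈ -0.086601)
1/F = 1/(-42030781/485336898) = -485336898/42030781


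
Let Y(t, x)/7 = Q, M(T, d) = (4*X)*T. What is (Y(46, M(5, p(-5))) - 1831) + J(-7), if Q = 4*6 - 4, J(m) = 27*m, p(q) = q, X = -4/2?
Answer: -1880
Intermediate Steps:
X = -2 (X = -4*½ = -2)
Q = 20 (Q = 24 - 4 = 20)
M(T, d) = -8*T (M(T, d) = (4*(-2))*T = -8*T)
Y(t, x) = 140 (Y(t, x) = 7*20 = 140)
(Y(46, M(5, p(-5))) - 1831) + J(-7) = (140 - 1831) + 27*(-7) = -1691 - 189 = -1880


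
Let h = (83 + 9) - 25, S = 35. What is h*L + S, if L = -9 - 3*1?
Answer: -769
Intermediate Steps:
h = 67 (h = 92 - 25 = 67)
L = -12 (L = -9 - 3 = -12)
h*L + S = 67*(-12) + 35 = -804 + 35 = -769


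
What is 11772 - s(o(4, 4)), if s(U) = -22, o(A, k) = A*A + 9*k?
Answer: 11794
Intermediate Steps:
o(A, k) = A² + 9*k
11772 - s(o(4, 4)) = 11772 - 1*(-22) = 11772 + 22 = 11794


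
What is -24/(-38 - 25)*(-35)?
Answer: -40/3 ≈ -13.333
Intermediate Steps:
-24/(-38 - 25)*(-35) = -24/(-63)*(-35) = -24*(-1/63)*(-35) = (8/21)*(-35) = -40/3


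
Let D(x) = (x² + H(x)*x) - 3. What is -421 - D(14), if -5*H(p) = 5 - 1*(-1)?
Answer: -2986/5 ≈ -597.20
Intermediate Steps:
H(p) = -6/5 (H(p) = -(5 - 1*(-1))/5 = -(5 + 1)/5 = -⅕*6 = -6/5)
D(x) = -3 + x² - 6*x/5 (D(x) = (x² - 6*x/5) - 3 = -3 + x² - 6*x/5)
-421 - D(14) = -421 - (-3 + 14² - 6/5*14) = -421 - (-3 + 196 - 84/5) = -421 - 1*881/5 = -421 - 881/5 = -2986/5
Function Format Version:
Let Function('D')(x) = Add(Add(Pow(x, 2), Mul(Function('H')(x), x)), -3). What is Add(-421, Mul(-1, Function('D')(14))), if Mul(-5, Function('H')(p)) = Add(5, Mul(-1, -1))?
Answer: Rational(-2986, 5) ≈ -597.20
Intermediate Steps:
Function('H')(p) = Rational(-6, 5) (Function('H')(p) = Mul(Rational(-1, 5), Add(5, Mul(-1, -1))) = Mul(Rational(-1, 5), Add(5, 1)) = Mul(Rational(-1, 5), 6) = Rational(-6, 5))
Function('D')(x) = Add(-3, Pow(x, 2), Mul(Rational(-6, 5), x)) (Function('D')(x) = Add(Add(Pow(x, 2), Mul(Rational(-6, 5), x)), -3) = Add(-3, Pow(x, 2), Mul(Rational(-6, 5), x)))
Add(-421, Mul(-1, Function('D')(14))) = Add(-421, Mul(-1, Add(-3, Pow(14, 2), Mul(Rational(-6, 5), 14)))) = Add(-421, Mul(-1, Add(-3, 196, Rational(-84, 5)))) = Add(-421, Mul(-1, Rational(881, 5))) = Add(-421, Rational(-881, 5)) = Rational(-2986, 5)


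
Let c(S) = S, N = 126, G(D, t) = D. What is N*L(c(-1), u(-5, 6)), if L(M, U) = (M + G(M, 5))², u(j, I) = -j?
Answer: 504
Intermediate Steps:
L(M, U) = 4*M² (L(M, U) = (M + M)² = (2*M)² = 4*M²)
N*L(c(-1), u(-5, 6)) = 126*(4*(-1)²) = 126*(4*1) = 126*4 = 504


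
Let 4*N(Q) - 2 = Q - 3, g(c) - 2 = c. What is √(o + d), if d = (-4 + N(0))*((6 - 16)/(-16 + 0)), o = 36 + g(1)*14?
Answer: √4822/8 ≈ 8.6801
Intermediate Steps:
g(c) = 2 + c
N(Q) = -¼ + Q/4 (N(Q) = ½ + (Q - 3)/4 = ½ + (-3 + Q)/4 = ½ + (-¾ + Q/4) = -¼ + Q/4)
o = 78 (o = 36 + (2 + 1)*14 = 36 + 3*14 = 36 + 42 = 78)
d = -85/32 (d = (-4 + (-¼ + (¼)*0))*((6 - 16)/(-16 + 0)) = (-4 + (-¼ + 0))*(-10/(-16)) = (-4 - ¼)*(-10*(-1/16)) = -17/4*5/8 = -85/32 ≈ -2.6563)
√(o + d) = √(78 - 85/32) = √(2411/32) = √4822/8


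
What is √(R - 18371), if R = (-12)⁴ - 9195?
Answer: I*√6830 ≈ 82.644*I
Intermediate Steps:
R = 11541 (R = 20736 - 9195 = 11541)
√(R - 18371) = √(11541 - 18371) = √(-6830) = I*√6830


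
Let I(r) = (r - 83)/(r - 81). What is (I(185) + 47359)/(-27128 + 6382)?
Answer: -2462719/1078792 ≈ -2.2828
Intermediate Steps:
I(r) = (-83 + r)/(-81 + r)
(I(185) + 47359)/(-27128 + 6382) = ((-83 + 185)/(-81 + 185) + 47359)/(-27128 + 6382) = (102/104 + 47359)/(-20746) = ((1/104)*102 + 47359)*(-1/20746) = (51/52 + 47359)*(-1/20746) = (2462719/52)*(-1/20746) = -2462719/1078792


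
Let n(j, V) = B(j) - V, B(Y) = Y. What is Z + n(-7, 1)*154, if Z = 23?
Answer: -1209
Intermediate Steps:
n(j, V) = j - V
Z + n(-7, 1)*154 = 23 + (-7 - 1*1)*154 = 23 + (-7 - 1)*154 = 23 - 8*154 = 23 - 1232 = -1209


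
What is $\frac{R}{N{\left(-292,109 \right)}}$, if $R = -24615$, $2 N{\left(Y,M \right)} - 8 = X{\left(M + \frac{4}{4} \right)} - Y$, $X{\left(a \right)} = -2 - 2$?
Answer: $- \frac{24615}{148} \approx -166.32$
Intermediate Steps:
$X{\left(a \right)} = -4$
$N{\left(Y,M \right)} = 2 - \frac{Y}{2}$ ($N{\left(Y,M \right)} = 4 + \frac{-4 - Y}{2} = 4 - \left(2 + \frac{Y}{2}\right) = 2 - \frac{Y}{2}$)
$\frac{R}{N{\left(-292,109 \right)}} = - \frac{24615}{2 - -146} = - \frac{24615}{2 + 146} = - \frac{24615}{148}$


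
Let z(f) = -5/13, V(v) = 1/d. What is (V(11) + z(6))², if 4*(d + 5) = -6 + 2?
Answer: 1849/6084 ≈ 0.30391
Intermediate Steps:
d = -6 (d = -5 + (-6 + 2)/4 = -5 + (¼)*(-4) = -5 - 1 = -6)
V(v) = -⅙ (V(v) = 1/(-6) = -⅙)
z(f) = -5/13 (z(f) = -5*1/13 = -5/13)
(V(11) + z(6))² = (-⅙ - 5/13)² = (-43/78)² = 1849/6084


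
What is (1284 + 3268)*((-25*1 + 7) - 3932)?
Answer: -17980400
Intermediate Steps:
(1284 + 3268)*((-25*1 + 7) - 3932) = 4552*((-25 + 7) - 3932) = 4552*(-18 - 3932) = 4552*(-3950) = -17980400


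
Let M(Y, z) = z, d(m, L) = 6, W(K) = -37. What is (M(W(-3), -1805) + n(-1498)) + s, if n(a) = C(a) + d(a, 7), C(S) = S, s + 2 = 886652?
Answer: 883353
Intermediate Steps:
s = 886650 (s = -2 + 886652 = 886650)
n(a) = 6 + a (n(a) = a + 6 = 6 + a)
(M(W(-3), -1805) + n(-1498)) + s = (-1805 + (6 - 1498)) + 886650 = (-1805 - 1492) + 886650 = -3297 + 886650 = 883353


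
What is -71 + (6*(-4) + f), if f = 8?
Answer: -87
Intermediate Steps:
-71 + (6*(-4) + f) = -71 + (6*(-4) + 8) = -71 + (-24 + 8) = -71 - 16 = -87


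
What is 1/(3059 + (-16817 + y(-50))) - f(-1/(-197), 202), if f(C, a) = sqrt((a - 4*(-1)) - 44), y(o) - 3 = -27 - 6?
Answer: -1/13788 - 9*sqrt(2) ≈ -12.728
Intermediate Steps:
y(o) = -30 (y(o) = 3 + (-27 - 6) = 3 - 33 = -30)
f(C, a) = sqrt(-40 + a) (f(C, a) = sqrt((a + 4) - 44) = sqrt((4 + a) - 44) = sqrt(-40 + a))
1/(3059 + (-16817 + y(-50))) - f(-1/(-197), 202) = 1/(3059 + (-16817 - 30)) - sqrt(-40 + 202) = 1/(3059 - 16847) - sqrt(162) = 1/(-13788) - 9*sqrt(2) = -1/13788 - 9*sqrt(2)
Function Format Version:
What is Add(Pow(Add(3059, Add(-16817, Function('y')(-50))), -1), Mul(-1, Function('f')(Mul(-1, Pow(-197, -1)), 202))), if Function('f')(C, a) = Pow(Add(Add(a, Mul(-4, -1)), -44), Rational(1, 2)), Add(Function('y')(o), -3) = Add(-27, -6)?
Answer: Add(Rational(-1, 13788), Mul(-9, Pow(2, Rational(1, 2)))) ≈ -12.728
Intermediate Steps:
Function('y')(o) = -30 (Function('y')(o) = Add(3, Add(-27, -6)) = Add(3, -33) = -30)
Function('f')(C, a) = Pow(Add(-40, a), Rational(1, 2)) (Function('f')(C, a) = Pow(Add(Add(a, 4), -44), Rational(1, 2)) = Pow(Add(Add(4, a), -44), Rational(1, 2)) = Pow(Add(-40, a), Rational(1, 2)))
Add(Pow(Add(3059, Add(-16817, Function('y')(-50))), -1), Mul(-1, Function('f')(Mul(-1, Pow(-197, -1)), 202))) = Add(Pow(Add(3059, Add(-16817, -30)), -1), Mul(-1, Pow(Add(-40, 202), Rational(1, 2)))) = Add(Pow(Add(3059, -16847), -1), Mul(-1, Pow(162, Rational(1, 2)))) = Add(Pow(-13788, -1), Mul(-1, Mul(9, Pow(2, Rational(1, 2))))) = Add(Rational(-1, 13788), Mul(-9, Pow(2, Rational(1, 2))))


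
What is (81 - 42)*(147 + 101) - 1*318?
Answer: 9354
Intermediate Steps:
(81 - 42)*(147 + 101) - 1*318 = 39*248 - 318 = 9672 - 318 = 9354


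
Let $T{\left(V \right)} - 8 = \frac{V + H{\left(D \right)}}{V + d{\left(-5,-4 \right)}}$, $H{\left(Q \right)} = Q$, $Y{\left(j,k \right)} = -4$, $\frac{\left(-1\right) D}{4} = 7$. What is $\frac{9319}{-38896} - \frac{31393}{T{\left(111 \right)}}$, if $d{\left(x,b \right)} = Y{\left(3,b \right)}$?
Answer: $- \frac{130662398237}{36523344} \approx -3577.5$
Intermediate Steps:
$D = -28$ ($D = \left(-4\right) 7 = -28$)
$d{\left(x,b \right)} = -4$
$T{\left(V \right)} = 8 + \frac{-28 + V}{-4 + V}$ ($T{\left(V \right)} = 8 + \frac{V - 28}{V - 4} = 8 + \frac{-28 + V}{-4 + V}$)
$\frac{9319}{-38896} - \frac{31393}{T{\left(111 \right)}} = \frac{9319}{-38896} - \frac{31393}{3 \frac{1}{-4 + 111} \left(-20 + 3 \cdot 111\right)} = 9319 \left(- \frac{1}{38896}\right) - \frac{31393}{3 \cdot \frac{1}{107} \left(-20 + 333\right)} = - \frac{9319}{38896} - \frac{31393}{3 \cdot \frac{1}{107} \cdot 313} = - \frac{9319}{38896} - \frac{31393}{\frac{939}{107}} = - \frac{9319}{38896} - \frac{3359051}{939} = - \frac{130662398237}{36523344}$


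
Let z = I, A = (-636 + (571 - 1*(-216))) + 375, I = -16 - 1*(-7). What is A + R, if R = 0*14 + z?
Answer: 517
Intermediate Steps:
I = -9 (I = -16 + 7 = -9)
A = 526 (A = (-636 + (571 + 216)) + 375 = (-636 + 787) + 375 = 151 + 375 = 526)
z = -9
R = -9 (R = 0*14 - 9 = 0 - 9 = -9)
A + R = 526 - 9 = 517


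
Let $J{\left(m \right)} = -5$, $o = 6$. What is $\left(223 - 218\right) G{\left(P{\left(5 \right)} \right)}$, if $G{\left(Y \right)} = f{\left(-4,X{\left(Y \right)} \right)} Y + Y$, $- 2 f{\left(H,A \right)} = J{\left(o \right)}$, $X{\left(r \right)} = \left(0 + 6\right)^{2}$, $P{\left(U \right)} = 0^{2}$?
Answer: $0$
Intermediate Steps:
$P{\left(U \right)} = 0$
$X{\left(r \right)} = 36$ ($X{\left(r \right)} = 6^{2} = 36$)
$f{\left(H,A \right)} = \frac{5}{2}$ ($f{\left(H,A \right)} = \left(- \frac{1}{2}\right) \left(-5\right) = \frac{5}{2}$)
$G{\left(Y \right)} = \frac{7 Y}{2}$ ($G{\left(Y \right)} = \frac{5 Y}{2} + Y = \frac{7 Y}{2}$)
$\left(223 - 218\right) G{\left(P{\left(5 \right)} \right)} = \left(223 - 218\right) \frac{7}{2} \cdot 0 = 5 \cdot 0 = 0$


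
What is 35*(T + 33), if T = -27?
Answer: 210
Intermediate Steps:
35*(T + 33) = 35*(-27 + 33) = 35*6 = 210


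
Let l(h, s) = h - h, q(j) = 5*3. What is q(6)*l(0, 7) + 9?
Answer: 9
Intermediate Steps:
q(j) = 15
l(h, s) = 0
q(6)*l(0, 7) + 9 = 15*0 + 9 = 0 + 9 = 9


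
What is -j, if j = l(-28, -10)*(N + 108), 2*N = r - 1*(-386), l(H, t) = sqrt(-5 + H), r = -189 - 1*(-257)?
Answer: -335*I*sqrt(33) ≈ -1924.4*I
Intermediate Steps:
r = 68 (r = -189 + 257 = 68)
N = 227 (N = (68 - 1*(-386))/2 = (68 + 386)/2 = (1/2)*454 = 227)
j = 335*I*sqrt(33) (j = sqrt(-5 - 28)*(227 + 108) = sqrt(-33)*335 = (I*sqrt(33))*335 = 335*I*sqrt(33) ≈ 1924.4*I)
-j = -335*I*sqrt(33)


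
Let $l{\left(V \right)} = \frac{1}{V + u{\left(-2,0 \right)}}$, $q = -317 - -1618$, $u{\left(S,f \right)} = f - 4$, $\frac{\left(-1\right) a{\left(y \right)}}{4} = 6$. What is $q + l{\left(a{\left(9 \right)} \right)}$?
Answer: $\frac{36427}{28} \approx 1301.0$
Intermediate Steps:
$a{\left(y \right)} = -24$ ($a{\left(y \right)} = \left(-4\right) 6 = -24$)
$u{\left(S,f \right)} = -4 + f$
$q = 1301$ ($q = -317 + 1618 = 1301$)
$l{\left(V \right)} = \frac{1}{-4 + V}$ ($l{\left(V \right)} = \frac{1}{V + \left(-4 + 0\right)} = \frac{1}{V - 4} = \frac{1}{-4 + V}$)
$q + l{\left(a{\left(9 \right)} \right)} = 1301 + \frac{1}{-4 - 24} = 1301 + \frac{1}{-28} = 1301 - \frac{1}{28} = \frac{36427}{28}$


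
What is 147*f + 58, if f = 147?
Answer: 21667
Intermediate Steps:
147*f + 58 = 147*147 + 58 = 21609 + 58 = 21667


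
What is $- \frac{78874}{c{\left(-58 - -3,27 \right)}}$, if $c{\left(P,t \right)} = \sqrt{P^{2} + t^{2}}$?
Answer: $- \frac{39437 \sqrt{3754}}{1877} \approx -1287.3$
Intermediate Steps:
$- \frac{78874}{c{\left(-58 - -3,27 \right)}} = - \frac{78874}{\sqrt{\left(-58 - -3\right)^{2} + 27^{2}}} = - \frac{78874}{\sqrt{\left(-58 + 3\right)^{2} + 729}} = - \frac{78874}{\sqrt{\left(-55\right)^{2} + 729}} = - \frac{78874}{\sqrt{3025 + 729}} = - \frac{78874}{\sqrt{3754}} = - 78874 \frac{\sqrt{3754}}{3754} = - \frac{39437 \sqrt{3754}}{1877}$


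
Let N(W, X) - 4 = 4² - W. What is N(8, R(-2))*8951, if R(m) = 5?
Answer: 107412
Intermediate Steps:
N(W, X) = 20 - W (N(W, X) = 4 + (4² - W) = 4 + (16 - W) = 20 - W)
N(8, R(-2))*8951 = (20 - 1*8)*8951 = (20 - 8)*8951 = 12*8951 = 107412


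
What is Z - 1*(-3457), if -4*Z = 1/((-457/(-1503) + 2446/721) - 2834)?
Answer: 42411792223259/12268380428 ≈ 3457.0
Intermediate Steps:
Z = 1083663/12268380428 (Z = -1/(4*((-457/(-1503) + 2446/721) - 2834)) = -1/(4*((-457*(-1/1503) + 2446*(1/721)) - 2834)) = -1/(4*((457/1503 + 2446/721) - 2834)) = -1/(4*(4005835/1083663 - 2834)) = -1/(4*(-3067095107/1083663)) = -¼*(-1083663/3067095107) = 1083663/12268380428 ≈ 8.8330e-5)
Z - 1*(-3457) = 1083663/12268380428 - 1*(-3457) = 1083663/12268380428 + 3457 = 42411792223259/12268380428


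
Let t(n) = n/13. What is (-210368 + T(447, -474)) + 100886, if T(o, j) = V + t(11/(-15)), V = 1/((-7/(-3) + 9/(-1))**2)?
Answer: -1707919729/15600 ≈ -1.0948e+5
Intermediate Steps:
t(n) = n/13 (t(n) = n*(1/13) = n/13)
V = 9/400 (V = 1/((-7*(-1/3) + 9*(-1))**2) = 1/((7/3 - 9)**2) = 1/((-20/3)**2) = 1/(400/9) = 9/400 ≈ 0.022500)
T(o, j) = -529/15600 (T(o, j) = 9/400 + (11/(-15))/13 = 9/400 + (11*(-1/15))/13 = 9/400 + (1/13)*(-11/15) = 9/400 - 11/195 = -529/15600)
(-210368 + T(447, -474)) + 100886 = (-210368 - 529/15600) + 100886 = -3281741329/15600 + 100886 = -1707919729/15600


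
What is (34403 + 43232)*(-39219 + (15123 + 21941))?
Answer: -167303425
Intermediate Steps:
(34403 + 43232)*(-39219 + (15123 + 21941)) = 77635*(-39219 + 37064) = 77635*(-2155) = -167303425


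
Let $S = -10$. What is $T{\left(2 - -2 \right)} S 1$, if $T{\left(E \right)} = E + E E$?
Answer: $-200$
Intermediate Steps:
$T{\left(E \right)} = E + E^{2}$
$T{\left(2 - -2 \right)} S 1 = \left(2 - -2\right) \left(1 + \left(2 - -2\right)\right) \left(-10\right) 1 = \left(2 + 2\right) \left(1 + \left(2 + 2\right)\right) \left(-10\right) 1 = 4 \left(1 + 4\right) \left(-10\right) 1 = 4 \cdot 5 \left(-10\right) 1 = 20 \left(-10\right) 1 = \left(-200\right) 1 = -200$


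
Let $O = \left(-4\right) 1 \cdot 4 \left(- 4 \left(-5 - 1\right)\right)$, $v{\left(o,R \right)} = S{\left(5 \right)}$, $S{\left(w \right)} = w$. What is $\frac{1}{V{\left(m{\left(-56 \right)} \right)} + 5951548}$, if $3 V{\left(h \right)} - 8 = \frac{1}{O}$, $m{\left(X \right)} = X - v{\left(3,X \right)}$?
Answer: $\frac{1152}{6856186367} \approx 1.6802 \cdot 10^{-7}$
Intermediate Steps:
$v{\left(o,R \right)} = 5$
$m{\left(X \right)} = -5 + X$ ($m{\left(X \right)} = X - 5 = -5 + X$)
$O = -384$ ($O = \left(-4\right) 4 \left(\left(-4\right) \left(-6\right)\right) = \left(-16\right) 24 = -384$)
$V{\left(h \right)} = \frac{3071}{1152}$ ($V{\left(h \right)} = \frac{8}{3} + \frac{1}{3 \left(-384\right)} = \frac{8}{3} + \frac{1}{3} \left(- \frac{1}{384}\right) = \frac{8}{3} - \frac{1}{1152} = \frac{3071}{1152}$)
$\frac{1}{V{\left(m{\left(-56 \right)} \right)} + 5951548} = \frac{1}{\frac{3071}{1152} + 5951548} = \frac{1}{\frac{6856186367}{1152}} = \frac{1152}{6856186367}$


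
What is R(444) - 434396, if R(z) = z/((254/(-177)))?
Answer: -55207586/127 ≈ -4.3471e+5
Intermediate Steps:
R(z) = -177*z/254 (R(z) = z/((254*(-1/177))) = z/(-254/177) = z*(-177/254) = -177*z/254)
R(444) - 434396 = -177/254*444 - 434396 = -39294/127 - 434396 = -55207586/127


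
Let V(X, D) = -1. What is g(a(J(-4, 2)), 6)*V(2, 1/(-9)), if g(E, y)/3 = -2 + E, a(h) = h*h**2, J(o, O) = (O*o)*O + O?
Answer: 8238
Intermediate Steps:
J(o, O) = O + o*O**2 (J(o, O) = o*O**2 + O = O + o*O**2)
a(h) = h**3
g(E, y) = -6 + 3*E (g(E, y) = 3*(-2 + E) = -6 + 3*E)
g(a(J(-4, 2)), 6)*V(2, 1/(-9)) = (-6 + 3*(2*(1 + 2*(-4)))**3)*(-1) = (-6 + 3*(2*(1 - 8))**3)*(-1) = (-6 + 3*(2*(-7))**3)*(-1) = (-6 + 3*(-14)**3)*(-1) = (-6 + 3*(-2744))*(-1) = (-6 - 8232)*(-1) = -8238*(-1) = 8238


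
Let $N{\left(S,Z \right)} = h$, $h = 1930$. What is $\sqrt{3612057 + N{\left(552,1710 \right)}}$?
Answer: $\sqrt{3613987} \approx 1901.0$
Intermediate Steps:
$N{\left(S,Z \right)} = 1930$
$\sqrt{3612057 + N{\left(552,1710 \right)}} = \sqrt{3612057 + 1930} = \sqrt{3613987}$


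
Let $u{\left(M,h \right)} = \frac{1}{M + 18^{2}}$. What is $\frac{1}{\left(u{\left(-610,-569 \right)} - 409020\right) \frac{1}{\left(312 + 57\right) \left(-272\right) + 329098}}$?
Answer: $- \frac{65416780}{116979721} \approx -0.55921$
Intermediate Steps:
$u{\left(M,h \right)} = \frac{1}{324 + M}$ ($u{\left(M,h \right)} = \frac{1}{M + 324} = \frac{1}{324 + M}$)
$\frac{1}{\left(u{\left(-610,-569 \right)} - 409020\right) \frac{1}{\left(312 + 57\right) \left(-272\right) + 329098}} = \frac{1}{\left(\frac{1}{324 - 610} - 409020\right) \frac{1}{\left(312 + 57\right) \left(-272\right) + 329098}} = \frac{1}{\left(\frac{1}{-286} - 409020\right) \frac{1}{369 \left(-272\right) + 329098}} = \frac{1}{\left(- \frac{1}{286} - 409020\right) \frac{1}{-100368 + 329098}} = \frac{1}{\left(- \frac{116979721}{286}\right) \frac{1}{228730}} = \frac{1}{- \frac{116979721}{65416780}} = - \frac{65416780}{116979721}$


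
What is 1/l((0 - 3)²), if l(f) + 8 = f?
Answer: 1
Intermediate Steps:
l(f) = -8 + f
1/l((0 - 3)²) = 1/(-8 + (0 - 3)²) = 1/(-8 + (-3)²) = 1/(-8 + 9) = 1/1 = 1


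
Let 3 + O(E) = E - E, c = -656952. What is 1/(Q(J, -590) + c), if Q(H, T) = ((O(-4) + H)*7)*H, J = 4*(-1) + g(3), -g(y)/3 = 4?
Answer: -1/654824 ≈ -1.5271e-6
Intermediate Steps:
g(y) = -12 (g(y) = -3*4 = -12)
O(E) = -3 (O(E) = -3 + (E - E) = -3 + 0 = -3)
J = -16 (J = 4*(-1) - 12 = -4 - 12 = -16)
Q(H, T) = H*(-21 + 7*H) (Q(H, T) = ((-3 + H)*7)*H = (-21 + 7*H)*H = H*(-21 + 7*H))
1/(Q(J, -590) + c) = 1/(7*(-16)*(-3 - 16) - 656952) = 1/(7*(-16)*(-19) - 656952) = 1/(2128 - 656952) = 1/(-654824) = -1/654824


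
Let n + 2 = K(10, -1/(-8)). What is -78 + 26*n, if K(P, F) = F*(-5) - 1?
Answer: -689/4 ≈ -172.25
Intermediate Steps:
K(P, F) = -1 - 5*F (K(P, F) = -5*F - 1 = -1 - 5*F)
n = -29/8 (n = -2 + (-1 - (-5)/(-8)) = -2 + (-1 - (-5)*(-1)/8) = -2 + (-1 - 5*⅛) = -2 + (-1 - 5/8) = -2 - 13/8 = -29/8 ≈ -3.6250)
-78 + 26*n = -78 + 26*(-29/8) = -78 - 377/4 = -689/4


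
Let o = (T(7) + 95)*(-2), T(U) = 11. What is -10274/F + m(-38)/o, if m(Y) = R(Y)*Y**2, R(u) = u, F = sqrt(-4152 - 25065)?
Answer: 13718/53 + 10274*I*sqrt(29217)/29217 ≈ 258.83 + 60.107*I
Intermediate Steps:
F = I*sqrt(29217) (F = sqrt(-29217) = I*sqrt(29217) ≈ 170.93*I)
o = -212 (o = (11 + 95)*(-2) = 106*(-2) = -212)
m(Y) = Y**3 (m(Y) = Y*Y**2 = Y**3)
-10274/F + m(-38)/o = -10274*(-I*sqrt(29217)/29217) + (-38)**3/(-212) = -(-10274)*I*sqrt(29217)/29217 - 54872*(-1/212) = 10274*I*sqrt(29217)/29217 + 13718/53 = 13718/53 + 10274*I*sqrt(29217)/29217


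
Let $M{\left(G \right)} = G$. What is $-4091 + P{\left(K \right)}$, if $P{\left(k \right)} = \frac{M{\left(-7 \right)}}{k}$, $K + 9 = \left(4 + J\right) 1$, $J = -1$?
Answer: $- \frac{24539}{6} \approx -4089.8$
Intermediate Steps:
$K = -6$ ($K = -9 + \left(4 - 1\right) 1 = -9 + 3 \cdot 1 = -9 + 3 = -6$)
$P{\left(k \right)} = - \frac{7}{k}$
$-4091 + P{\left(K \right)} = -4091 - \frac{7}{-6} = -4091 - - \frac{7}{6} = -4091 + \frac{7}{6} = - \frac{24539}{6}$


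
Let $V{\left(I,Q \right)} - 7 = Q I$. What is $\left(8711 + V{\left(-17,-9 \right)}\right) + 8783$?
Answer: $17654$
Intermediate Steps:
$V{\left(I,Q \right)} = 7 + I Q$ ($V{\left(I,Q \right)} = 7 + Q I = 7 + I Q$)
$\left(8711 + V{\left(-17,-9 \right)}\right) + 8783 = \left(8711 + \left(7 - -153\right)\right) + 8783 = \left(8711 + \left(7 + 153\right)\right) + 8783 = \left(8711 + 160\right) + 8783 = 8871 + 8783 = 17654$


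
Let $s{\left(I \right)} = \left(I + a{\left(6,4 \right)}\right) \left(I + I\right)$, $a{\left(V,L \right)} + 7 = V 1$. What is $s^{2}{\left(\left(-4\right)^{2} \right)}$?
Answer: $230400$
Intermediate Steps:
$a{\left(V,L \right)} = -7 + V$ ($a{\left(V,L \right)} = -7 + V 1 = -7 + V$)
$s{\left(I \right)} = 2 I \left(-1 + I\right)$ ($s{\left(I \right)} = \left(I + \left(-7 + 6\right)\right) \left(I + I\right) = \left(I - 1\right) 2 I = \left(-1 + I\right) 2 I = 2 I \left(-1 + I\right)$)
$s^{2}{\left(\left(-4\right)^{2} \right)} = \left(2 \left(-4\right)^{2} \left(-1 + \left(-4\right)^{2}\right)\right)^{2} = \left(2 \cdot 16 \left(-1 + 16\right)\right)^{2} = \left(2 \cdot 16 \cdot 15\right)^{2} = 480^{2} = 230400$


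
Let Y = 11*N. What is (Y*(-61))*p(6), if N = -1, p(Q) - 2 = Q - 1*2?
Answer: 4026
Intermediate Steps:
p(Q) = Q (p(Q) = 2 + (Q - 1*2) = 2 + (Q - 2) = 2 + (-2 + Q) = Q)
Y = -11 (Y = 11*(-1) = -11)
(Y*(-61))*p(6) = -11*(-61)*6 = 671*6 = 4026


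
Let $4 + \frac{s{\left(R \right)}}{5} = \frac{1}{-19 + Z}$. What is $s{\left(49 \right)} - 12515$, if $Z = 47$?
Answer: $- \frac{350975}{28} \approx -12535.0$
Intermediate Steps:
$s{\left(R \right)} = - \frac{555}{28}$ ($s{\left(R \right)} = -20 + \frac{5}{-19 + 47} = -20 + \frac{5}{28} = - \frac{555}{28}$)
$s{\left(49 \right)} - 12515 = - \frac{555}{28} - 12515 = - \frac{350975}{28}$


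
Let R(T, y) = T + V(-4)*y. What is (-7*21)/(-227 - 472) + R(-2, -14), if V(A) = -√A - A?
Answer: -13465/233 + 28*I ≈ -57.79 + 28.0*I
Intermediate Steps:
V(A) = -A - √A
R(T, y) = T + y*(4 - 2*I) (R(T, y) = T + (-1*(-4) - √(-4))*y = T + (4 - 2*I)*y = T + y*(4 - 2*I))
(-7*21)/(-227 - 472) + R(-2, -14) = (-7*21)/(-227 - 472) + (-2 + 2*(-14)*(2 - I)) = -147/(-699) + (-2 + (-56 + 28*I)) = -1/699*(-147) + (-58 + 28*I) = 49/233 + (-58 + 28*I) = -13465/233 + 28*I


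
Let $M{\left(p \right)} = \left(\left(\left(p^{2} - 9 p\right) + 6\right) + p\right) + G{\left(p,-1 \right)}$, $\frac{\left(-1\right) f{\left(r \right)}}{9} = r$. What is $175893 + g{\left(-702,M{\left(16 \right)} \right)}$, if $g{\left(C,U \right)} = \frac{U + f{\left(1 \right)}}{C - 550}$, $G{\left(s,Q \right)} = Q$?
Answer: $\frac{55054478}{313} \approx 1.7589 \cdot 10^{5}$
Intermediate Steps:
$f{\left(r \right)} = - 9 r$
$M{\left(p \right)} = 5 + p^{2} - 8 p$ ($M{\left(p \right)} = \left(\left(\left(p^{2} - 9 p\right) + 6\right) + p\right) - 1 = \left(\left(6 + p^{2} - 9 p\right) + p\right) - 1 = \left(6 + p^{2} - 8 p\right) - 1 = 5 + p^{2} - 8 p$)
$g{\left(C,U \right)} = \frac{-9 + U}{-550 + C}$ ($g{\left(C,U \right)} = \frac{U - 9}{C - 550} = \frac{U - 9}{-550 + C} = \frac{-9 + U}{-550 + C}$)
$175893 + g{\left(-702,M{\left(16 \right)} \right)} = 175893 + \frac{-9 + \left(5 + 16^{2} - 128\right)}{-550 - 702} = 175893 + \frac{-9 + \left(5 + 256 - 128\right)}{-1252} = 175893 - \frac{-9 + 133}{1252} = 175893 - \frac{31}{313} = \frac{55054478}{313}$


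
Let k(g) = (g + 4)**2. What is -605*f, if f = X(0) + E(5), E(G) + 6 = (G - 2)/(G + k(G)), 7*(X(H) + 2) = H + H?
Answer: 414425/86 ≈ 4818.9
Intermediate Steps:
X(H) = -2 + 2*H/7 (X(H) = -2 + (H + H)/7 = -2 + (2*H)/7 = -2 + 2*H/7)
k(g) = (4 + g)**2
E(G) = -6 + (-2 + G)/(G + (4 + G)**2) (E(G) = -6 + (G - 2)/(G + (4 + G)**2) = -6 + (-2 + G)/(G + (4 + G)**2))
f = -685/86 (f = (-2 + (2/7)*0) + (-2 - 6*(4 + 5)**2 - 5*5)/(5 + (4 + 5)**2) = (-2 + 0) + (-2 - 6*9**2 - 25)/(5 + 9**2) = -2 + (-2 - 6*81 - 25)/(5 + 81) = -2 + (-2 - 486 - 25)/86 = -2 + (1/86)*(-513) = -2 - 513/86 = -685/86 ≈ -7.9651)
-605*f = -605*(-685/86) = 414425/86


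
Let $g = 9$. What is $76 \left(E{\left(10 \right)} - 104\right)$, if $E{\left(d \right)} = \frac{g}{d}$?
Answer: $- \frac{39178}{5} \approx -7835.6$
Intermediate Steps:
$E{\left(d \right)} = \frac{9}{d}$
$76 \left(E{\left(10 \right)} - 104\right) = 76 \left(\frac{9}{10} - 104\right) = 76 \left(- \frac{1031}{10}\right) = - \frac{39178}{5}$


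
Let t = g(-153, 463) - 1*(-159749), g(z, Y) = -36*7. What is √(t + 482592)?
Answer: √642089 ≈ 801.30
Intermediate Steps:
g(z, Y) = -252
t = 159497 (t = -252 - 1*(-159749) = -252 + 159749 = 159497)
√(t + 482592) = √(159497 + 482592) = √642089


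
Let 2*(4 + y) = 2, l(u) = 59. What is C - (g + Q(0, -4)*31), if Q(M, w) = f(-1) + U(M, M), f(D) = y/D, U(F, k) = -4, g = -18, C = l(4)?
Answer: 108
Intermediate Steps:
y = -3 (y = -4 + (1/2)*2 = -4 + 1 = -3)
C = 59
f(D) = -3/D
Q(M, w) = -1 (Q(M, w) = -3/(-1) - 4 = -3*(-1) - 4 = 3 - 4 = -1)
C - (g + Q(0, -4)*31) = 59 - (-18 - 1*31) = 59 - (-18 - 31) = 59 - 1*(-49) = 59 + 49 = 108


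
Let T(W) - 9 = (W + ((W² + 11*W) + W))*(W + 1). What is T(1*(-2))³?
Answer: 29791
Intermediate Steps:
T(W) = 9 + (1 + W)*(W² + 13*W) (T(W) = 9 + (W + ((W² + 11*W) + W))*(W + 1) = 9 + (W + (W² + 12*W))*(1 + W) = 9 + (W² + 13*W)*(1 + W) = 9 + (1 + W)*(W² + 13*W))
T(1*(-2))³ = (9 + (1*(-2))³ + 13*(1*(-2)) + 14*(1*(-2))²)³ = (9 + (-2)³ + 13*(-2) + 14*(-2)²)³ = (9 - 8 - 26 + 14*4)³ = (9 - 8 - 26 + 56)³ = 31³ = 29791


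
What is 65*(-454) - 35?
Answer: -29545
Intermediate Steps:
65*(-454) - 35 = -29510 - 35 = -29545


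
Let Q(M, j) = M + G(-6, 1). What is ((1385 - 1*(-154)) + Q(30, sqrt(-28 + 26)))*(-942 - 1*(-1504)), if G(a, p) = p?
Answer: 882340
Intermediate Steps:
Q(M, j) = 1 + M (Q(M, j) = M + 1 = 1 + M)
((1385 - 1*(-154)) + Q(30, sqrt(-28 + 26)))*(-942 - 1*(-1504)) = ((1385 - 1*(-154)) + (1 + 30))*(-942 - 1*(-1504)) = ((1385 + 154) + 31)*(-942 + 1504) = (1539 + 31)*562 = 1570*562 = 882340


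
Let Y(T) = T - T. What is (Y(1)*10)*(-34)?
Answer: 0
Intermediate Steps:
Y(T) = 0
(Y(1)*10)*(-34) = (0*10)*(-34) = 0*(-34) = 0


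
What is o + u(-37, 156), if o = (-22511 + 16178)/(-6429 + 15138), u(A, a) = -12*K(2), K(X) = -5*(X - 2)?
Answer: -2111/2903 ≈ -0.72718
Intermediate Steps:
K(X) = 10 - 5*X (K(X) = -5*(-2 + X) = 10 - 5*X)
u(A, a) = 0 (u(A, a) = -12*(10 - 5*2) = -12*(10 - 10) = -12*0 = 0)
o = -2111/2903 (o = -6333/8709 = -6333*1/8709 = -2111/2903 ≈ -0.72718)
o + u(-37, 156) = -2111/2903 + 0 = -2111/2903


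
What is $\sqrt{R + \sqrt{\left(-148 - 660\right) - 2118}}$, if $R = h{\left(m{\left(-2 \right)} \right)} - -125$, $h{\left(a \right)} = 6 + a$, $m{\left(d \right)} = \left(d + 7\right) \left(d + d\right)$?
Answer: $\sqrt{111 + i \sqrt{2926}} \approx 10.828 + 2.4979 i$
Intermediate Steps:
$m{\left(d \right)} = 2 d \left(7 + d\right)$ ($m{\left(d \right)} = \left(7 + d\right) 2 d = 2 d \left(7 + d\right)$)
$R = 111$ ($R = \left(6 + 2 \left(-2\right) \left(7 - 2\right)\right) - -125 = \left(6 + 2 \left(-2\right) 5\right) + 125 = \left(6 - 20\right) + 125 = -14 + 125 = 111$)
$\sqrt{R + \sqrt{\left(-148 - 660\right) - 2118}} = \sqrt{111 + \sqrt{\left(-148 - 660\right) - 2118}} = \sqrt{111 + \sqrt{-808 - 2118}} = \sqrt{111 + \sqrt{-2926}} = \sqrt{111 + i \sqrt{2926}}$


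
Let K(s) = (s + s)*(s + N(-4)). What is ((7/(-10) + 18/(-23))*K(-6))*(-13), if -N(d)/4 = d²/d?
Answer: -53196/23 ≈ -2312.9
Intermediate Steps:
N(d) = -4*d (N(d) = -4*d²/d = -4*d)
K(s) = 2*s*(16 + s) (K(s) = (s + s)*(s - 4*(-4)) = (2*s)*(s + 16) = (2*s)*(16 + s) = 2*s*(16 + s))
((7/(-10) + 18/(-23))*K(-6))*(-13) = ((7/(-10) + 18/(-23))*(2*(-6)*(16 - 6)))*(-13) = ((7*(-⅒) + 18*(-1/23))*(2*(-6)*10))*(-13) = ((-7/10 - 18/23)*(-120))*(-13) = -341/230*(-120)*(-13) = (4092/23)*(-13) = -53196/23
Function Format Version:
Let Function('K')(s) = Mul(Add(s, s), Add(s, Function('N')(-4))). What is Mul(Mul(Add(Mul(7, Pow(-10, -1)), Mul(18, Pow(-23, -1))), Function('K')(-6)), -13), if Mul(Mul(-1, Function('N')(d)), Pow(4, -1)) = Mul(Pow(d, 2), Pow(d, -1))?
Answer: Rational(-53196, 23) ≈ -2312.9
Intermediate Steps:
Function('N')(d) = Mul(-4, d) (Function('N')(d) = Mul(-4, Mul(Pow(d, 2), Pow(d, -1))) = Mul(-4, d))
Function('K')(s) = Mul(2, s, Add(16, s)) (Function('K')(s) = Mul(Add(s, s), Add(s, Mul(-4, -4))) = Mul(Mul(2, s), Add(s, 16)) = Mul(Mul(2, s), Add(16, s)) = Mul(2, s, Add(16, s)))
Mul(Mul(Add(Mul(7, Pow(-10, -1)), Mul(18, Pow(-23, -1))), Function('K')(-6)), -13) = Mul(Mul(Add(Mul(7, Pow(-10, -1)), Mul(18, Pow(-23, -1))), Mul(2, -6, Add(16, -6))), -13) = Mul(Mul(Add(Mul(7, Rational(-1, 10)), Mul(18, Rational(-1, 23))), Mul(2, -6, 10)), -13) = Mul(Mul(Add(Rational(-7, 10), Rational(-18, 23)), -120), -13) = Mul(Mul(Rational(-341, 230), -120), -13) = Mul(Rational(4092, 23), -13) = Rational(-53196, 23)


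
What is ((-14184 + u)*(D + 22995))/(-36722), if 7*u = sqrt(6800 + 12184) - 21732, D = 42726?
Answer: 3976777710/128527 - 65721*sqrt(4746)/128527 ≈ 30906.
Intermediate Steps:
u = -21732/7 + 2*sqrt(4746)/7 (u = (sqrt(6800 + 12184) - 21732)/7 = (sqrt(18984) - 21732)/7 = (2*sqrt(4746) - 21732)/7 = (-21732 + 2*sqrt(4746))/7 = -21732/7 + 2*sqrt(4746)/7 ≈ -3084.9)
((-14184 + u)*(D + 22995))/(-36722) = ((-14184 + (-21732/7 + 2*sqrt(4746)/7))*(42726 + 22995))/(-36722) = ((-121020/7 + 2*sqrt(4746)/7)*65721)*(-1/36722) = (-7953555420/7 + 131442*sqrt(4746)/7)*(-1/36722) = 3976777710/128527 - 65721*sqrt(4746)/128527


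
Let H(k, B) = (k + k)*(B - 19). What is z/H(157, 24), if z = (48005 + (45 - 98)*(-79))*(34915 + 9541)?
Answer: 1160123776/785 ≈ 1.4779e+6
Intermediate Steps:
H(k, B) = 2*k*(-19 + B) (H(k, B) = (2*k)*(-19 + B) = 2*k*(-19 + B))
z = 2320247552 (z = (48005 - 53*(-79))*44456 = (48005 + 4187)*44456 = 52192*44456 = 2320247552)
z/H(157, 24) = 2320247552/((2*157*(-19 + 24))) = 2320247552/((2*157*5)) = 2320247552/1570 = 2320247552*(1/1570) = 1160123776/785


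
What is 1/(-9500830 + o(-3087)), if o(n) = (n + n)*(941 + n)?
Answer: 1/3748574 ≈ 2.6677e-7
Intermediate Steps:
o(n) = 2*n*(941 + n) (o(n) = (2*n)*(941 + n) = 2*n*(941 + n))
1/(-9500830 + o(-3087)) = 1/(-9500830 + 2*(-3087)*(941 - 3087)) = 1/(-9500830 + 2*(-3087)*(-2146)) = 1/(-9500830 + 13249404) = 1/3748574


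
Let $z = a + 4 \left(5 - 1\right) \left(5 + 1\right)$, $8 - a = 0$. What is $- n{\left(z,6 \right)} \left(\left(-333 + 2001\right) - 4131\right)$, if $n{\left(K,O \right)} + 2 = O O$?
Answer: $83742$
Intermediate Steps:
$a = 8$ ($a = 8 - 0 = 8 + 0 = 8$)
$z = 104$ ($z = 8 + 4 \left(5 - 1\right) \left(5 + 1\right) = 8 + 4 \cdot 4 \cdot 6 = 8 + 4 \cdot 24 = 8 + 96 = 104$)
$n{\left(K,O \right)} = -2 + O^{2}$ ($n{\left(K,O \right)} = -2 + O O = -2 + O^{2}$)
$- n{\left(z,6 \right)} \left(\left(-333 + 2001\right) - 4131\right) = - (-2 + 6^{2}) \left(\left(-333 + 2001\right) - 4131\right) = - (-2 + 36) \left(1668 - 4131\right) = \left(-1\right) 34 \left(-2463\right) = \left(-34\right) \left(-2463\right) = 83742$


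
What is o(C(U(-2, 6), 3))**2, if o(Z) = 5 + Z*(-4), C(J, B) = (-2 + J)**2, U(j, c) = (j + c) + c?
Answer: 63001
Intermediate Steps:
U(j, c) = j + 2*c (U(j, c) = (c + j) + c = j + 2*c)
o(Z) = 5 - 4*Z
o(C(U(-2, 6), 3))**2 = (5 - 4*(-2 + (-2 + 2*6))**2)**2 = (5 - 4*(-2 + (-2 + 12))**2)**2 = (5 - 4*(-2 + 10)**2)**2 = (5 - 4*8**2)**2 = (5 - 4*64)**2 = (5 - 256)**2 = (-251)**2 = 63001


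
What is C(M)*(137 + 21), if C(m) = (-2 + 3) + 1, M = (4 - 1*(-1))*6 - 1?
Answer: 316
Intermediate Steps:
M = 29 (M = (4 + 1)*6 - 1 = 5*6 - 1 = 30 - 1 = 29)
C(m) = 2 (C(m) = 1 + 1 = 2)
C(M)*(137 + 21) = 2*(137 + 21) = 2*158 = 316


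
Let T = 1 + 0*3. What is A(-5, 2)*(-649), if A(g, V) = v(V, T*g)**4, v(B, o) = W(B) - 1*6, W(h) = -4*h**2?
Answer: -152032144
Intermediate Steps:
T = 1 (T = 1 + 0 = 1)
v(B, o) = -6 - 4*B**2 (v(B, o) = -4*B**2 - 1*6 = -4*B**2 - 6 = -6 - 4*B**2)
A(g, V) = (-6 - 4*V**2)**4
A(-5, 2)*(-649) = (16*(3 + 2*2**2)**4)*(-649) = (16*(3 + 2*4)**4)*(-649) = (16*(3 + 8)**4)*(-649) = (16*11**4)*(-649) = (16*14641)*(-649) = 234256*(-649) = -152032144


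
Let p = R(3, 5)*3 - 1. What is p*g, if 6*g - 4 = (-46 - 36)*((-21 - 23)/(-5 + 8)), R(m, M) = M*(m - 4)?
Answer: -28960/9 ≈ -3217.8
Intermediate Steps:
R(m, M) = M*(-4 + m)
g = 1810/9 (g = ⅔ + ((-46 - 36)*((-21 - 23)/(-5 + 8)))/6 = ⅔ + (-(-3608)/3)/6 = ⅔ + (-82*(-44/3))/6 = ⅔ + (⅙)*(3608/3) = ⅔ + 1804/9 = 1810/9 ≈ 201.11)
p = -16 (p = (5*(-4 + 3))*3 - 1 = (5*(-1))*3 - 1 = -5*3 - 1 = -15 - 1 = -16)
p*g = -16*1810/9 = -28960/9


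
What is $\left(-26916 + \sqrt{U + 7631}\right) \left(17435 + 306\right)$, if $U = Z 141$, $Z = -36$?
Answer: $-477516756 + 17741 \sqrt{2555} \approx -4.7662 \cdot 10^{8}$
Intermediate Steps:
$U = -5076$ ($U = \left(-36\right) 141 = -5076$)
$\left(-26916 + \sqrt{U + 7631}\right) \left(17435 + 306\right) = \left(-26916 + \sqrt{-5076 + 7631}\right) \left(17435 + 306\right) = \left(-26916 + \sqrt{2555}\right) 17741 = -477516756 + 17741 \sqrt{2555}$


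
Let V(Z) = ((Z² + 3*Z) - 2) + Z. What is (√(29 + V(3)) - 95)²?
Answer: 9073 - 760*√3 ≈ 7756.6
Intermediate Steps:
V(Z) = -2 + Z² + 4*Z (V(Z) = (-2 + Z² + 3*Z) + Z = -2 + Z² + 4*Z)
(√(29 + V(3)) - 95)² = (√(29 + (-2 + 3² + 4*3)) - 95)² = (√(29 + (-2 + 9 + 12)) - 95)² = (√(29 + 19) - 95)² = (√48 - 95)² = (4*√3 - 95)² = (-95 + 4*√3)²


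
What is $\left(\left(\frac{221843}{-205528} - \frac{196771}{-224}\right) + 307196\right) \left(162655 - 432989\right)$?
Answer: $- \frac{239636987380691107}{2877392} \approx -8.3283 \cdot 10^{10}$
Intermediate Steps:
$\left(\left(\frac{221843}{-205528} - \frac{196771}{-224}\right) + 307196\right) \left(162655 - 432989\right) = \left(\left(221843 \left(- \frac{1}{205528}\right) - - \frac{196771}{224}\right) + 307196\right) \left(-270334\right) = \left(\left(- \frac{221843}{205528} + \frac{196771}{224}\right) + 307196\right) \left(-270334\right) = \left(\frac{5049032157}{5754784} + 307196\right) \left(-270334\right) = \frac{1772895657821}{5754784} \left(-270334\right) = - \frac{239636987380691107}{2877392}$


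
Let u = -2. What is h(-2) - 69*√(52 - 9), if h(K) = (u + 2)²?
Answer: -69*√43 ≈ -452.46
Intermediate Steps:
h(K) = 0 (h(K) = (-2 + 2)² = 0² = 0)
h(-2) - 69*√(52 - 9) = 0 - 69*√(52 - 9) = 0 - 69*√43 = -69*√43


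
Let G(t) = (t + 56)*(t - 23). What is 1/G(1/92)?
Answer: -8464/10898595 ≈ -0.00077661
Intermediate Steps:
G(t) = (-23 + t)*(56 + t) (G(t) = (56 + t)*(-23 + t) = (-23 + t)*(56 + t))
1/G(1/92) = 1/(-1288 + (1/92)² + 33/92) = 1/(-1288 + (1/92)² + 33*(1/92)) = 1/(-1288 + 1/8464 + 33/92) = 1/(-10898595/8464) = -8464/10898595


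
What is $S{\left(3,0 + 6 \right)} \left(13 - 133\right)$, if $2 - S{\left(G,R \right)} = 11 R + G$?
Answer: $8040$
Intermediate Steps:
$S{\left(G,R \right)} = 2 - G - 11 R$ ($S{\left(G,R \right)} = 2 - \left(11 R + G\right) = 2 - \left(G + 11 R\right) = 2 - G - 11 R$)
$S{\left(3,0 + 6 \right)} \left(13 - 133\right) = \left(2 - 3 - 11 \left(0 + 6\right)\right) \left(13 - 133\right) = \left(2 - 3 - 66\right) \left(-120\right) = \left(-67\right) \left(-120\right) = 8040$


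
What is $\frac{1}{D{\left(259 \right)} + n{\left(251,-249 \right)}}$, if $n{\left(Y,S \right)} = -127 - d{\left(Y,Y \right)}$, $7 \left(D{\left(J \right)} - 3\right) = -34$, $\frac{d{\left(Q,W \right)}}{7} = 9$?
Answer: $- \frac{7}{1343} \approx -0.0052122$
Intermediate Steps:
$d{\left(Q,W \right)} = 63$ ($d{\left(Q,W \right)} = 7 \cdot 9 = 63$)
$D{\left(J \right)} = - \frac{13}{7}$ ($D{\left(J \right)} = 3 + \frac{1}{7} \left(-34\right) = 3 - \frac{34}{7} = - \frac{13}{7}$)
$n{\left(Y,S \right)} = -190$ ($n{\left(Y,S \right)} = -127 - 63 = -190$)
$\frac{1}{D{\left(259 \right)} + n{\left(251,-249 \right)}} = \frac{1}{- \frac{13}{7} - 190} = \frac{1}{- \frac{1343}{7}} = - \frac{7}{1343}$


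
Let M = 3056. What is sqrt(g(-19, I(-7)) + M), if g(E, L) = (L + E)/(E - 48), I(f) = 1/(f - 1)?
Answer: sqrt(219514646)/268 ≈ 55.284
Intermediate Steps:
I(f) = 1/(-1 + f)
g(E, L) = (E + L)/(-48 + E)
sqrt(g(-19, I(-7)) + M) = sqrt((-19 + 1/(-1 - 7))/(-48 - 19) + 3056) = sqrt((-19 + 1/(-8))/(-67) + 3056) = sqrt(-(-19 - 1/8)/67 + 3056) = sqrt(-1/67*(-153/8) + 3056) = sqrt(153/536 + 3056) = sqrt(1638169/536) = sqrt(219514646)/268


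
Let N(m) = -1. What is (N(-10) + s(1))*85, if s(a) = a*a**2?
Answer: 0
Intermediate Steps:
s(a) = a**3
(N(-10) + s(1))*85 = (-1 + 1**3)*85 = (-1 + 1)*85 = 0*85 = 0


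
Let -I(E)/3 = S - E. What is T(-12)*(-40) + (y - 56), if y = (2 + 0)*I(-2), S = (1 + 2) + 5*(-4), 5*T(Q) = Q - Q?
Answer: 34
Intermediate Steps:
T(Q) = 0 (T(Q) = (Q - Q)/5 = (⅕)*0 = 0)
S = -17 (S = 3 - 20 = -17)
I(E) = 51 + 3*E (I(E) = -3*(-17 - E) = 51 + 3*E)
y = 90 (y = (2 + 0)*(51 + 3*(-2)) = 2*(51 - 6) = 2*45 = 90)
T(-12)*(-40) + (y - 56) = 0*(-40) + (90 - 56) = 0 + 34 = 34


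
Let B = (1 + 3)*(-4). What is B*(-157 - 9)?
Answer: 2656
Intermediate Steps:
B = -16 (B = 4*(-4) = -16)
B*(-157 - 9) = -16*(-157 - 9) = -16*(-166) = 2656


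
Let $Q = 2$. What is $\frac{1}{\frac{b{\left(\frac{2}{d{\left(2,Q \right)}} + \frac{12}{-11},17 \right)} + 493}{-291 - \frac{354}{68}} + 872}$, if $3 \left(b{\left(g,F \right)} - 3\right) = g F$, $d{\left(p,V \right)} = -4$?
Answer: $\frac{332343}{289256699} \approx 0.001149$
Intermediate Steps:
$b{\left(g,F \right)} = 3 + \frac{F g}{3}$ ($b{\left(g,F \right)} = 3 + \frac{g F}{3} = 3 + \frac{F g}{3}$)
$\frac{1}{\frac{b{\left(\frac{2}{d{\left(2,Q \right)}} + \frac{12}{-11},17 \right)} + 493}{-291 - \frac{354}{68}} + 872} = \frac{1}{\frac{\left(3 + \frac{1}{3} \cdot 17 \left(\frac{2}{-4} + \frac{12}{-11}\right)\right) + 493}{-291 - \frac{354}{68}} + 872} = \frac{1}{\frac{\left(3 + \frac{1}{3} \cdot 17 \left(2 \left(- \frac{1}{4}\right) + 12 \left(- \frac{1}{11}\right)\right)\right) + 493}{-291 - \frac{177}{34}} + 872} = \frac{1}{\frac{\left(3 + \frac{1}{3} \cdot 17 \left(- \frac{1}{2} - \frac{12}{11}\right)\right) + 493}{-291 - \frac{177}{34}} + 872} = \frac{1}{\frac{\left(3 + \frac{1}{3} \cdot 17 \left(- \frac{35}{22}\right)\right) + 493}{- \frac{10071}{34}} + 872} = \frac{1}{\left(\left(3 - \frac{595}{66}\right) + 493\right) \left(- \frac{34}{10071}\right) + 872} = \frac{1}{\left(- \frac{397}{66} + 493\right) \left(- \frac{34}{10071}\right) + 872} = \frac{1}{\frac{32141}{66} \left(- \frac{34}{10071}\right) + 872} = \frac{1}{- \frac{546397}{332343} + 872} = \frac{1}{\frac{289256699}{332343}} = \frac{332343}{289256699}$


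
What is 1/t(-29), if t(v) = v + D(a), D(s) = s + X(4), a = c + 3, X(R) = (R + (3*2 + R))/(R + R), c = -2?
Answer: -4/105 ≈ -0.038095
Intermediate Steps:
X(R) = (6 + 2*R)/(2*R) (X(R) = (R + (6 + R))/((2*R)) = (6 + 2*R)*(1/(2*R)) = (6 + 2*R)/(2*R))
a = 1 (a = -2 + 3 = 1)
D(s) = 7/4 + s (D(s) = s + (3 + 4)/4 = s + (1/4)*7 = s + 7/4 = 7/4 + s)
t(v) = 11/4 + v (t(v) = v + (7/4 + 1) = v + 11/4 = 11/4 + v)
1/t(-29) = 1/(11/4 - 29) = 1/(-105/4) = -4/105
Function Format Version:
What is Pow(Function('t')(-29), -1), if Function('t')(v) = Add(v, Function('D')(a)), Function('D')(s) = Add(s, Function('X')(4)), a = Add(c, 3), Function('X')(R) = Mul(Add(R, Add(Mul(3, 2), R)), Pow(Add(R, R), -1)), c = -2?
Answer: Rational(-4, 105) ≈ -0.038095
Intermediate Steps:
Function('X')(R) = Mul(Rational(1, 2), Pow(R, -1), Add(6, Mul(2, R))) (Function('X')(R) = Mul(Add(R, Add(6, R)), Pow(Mul(2, R), -1)) = Mul(Add(6, Mul(2, R)), Mul(Rational(1, 2), Pow(R, -1))) = Mul(Rational(1, 2), Pow(R, -1), Add(6, Mul(2, R))))
a = 1 (a = Add(-2, 3) = 1)
Function('D')(s) = Add(Rational(7, 4), s) (Function('D')(s) = Add(s, Mul(Pow(4, -1), Add(3, 4))) = Add(s, Mul(Rational(1, 4), 7)) = Add(s, Rational(7, 4)) = Add(Rational(7, 4), s))
Function('t')(v) = Add(Rational(11, 4), v) (Function('t')(v) = Add(v, Add(Rational(7, 4), 1)) = Add(v, Rational(11, 4)) = Add(Rational(11, 4), v))
Pow(Function('t')(-29), -1) = Pow(Add(Rational(11, 4), -29), -1) = Pow(Rational(-105, 4), -1) = Rational(-4, 105)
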